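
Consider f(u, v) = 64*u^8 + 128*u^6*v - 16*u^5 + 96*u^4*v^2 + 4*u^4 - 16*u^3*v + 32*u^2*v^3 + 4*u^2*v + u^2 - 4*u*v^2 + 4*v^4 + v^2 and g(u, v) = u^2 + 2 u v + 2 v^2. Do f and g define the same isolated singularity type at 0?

Yes.

The Hessian of f at 0 has rank 2. Corank 0: nondegenerate Morse point, so A_1. The Hessian of g at 0 has rank 2. Corank 0: nondegenerate Morse point, so A_1. Both have type A_1, hence right-equivalent.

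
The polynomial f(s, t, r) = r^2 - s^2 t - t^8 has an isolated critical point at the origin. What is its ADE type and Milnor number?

The Hessian of f at 0 has rank 1. Corank 2; j^3 = -s^2*t has shape L^2 M (L != M), so D-series; mu = 9 gives D_9.

Type D_{9}, Milnor number mu = 9.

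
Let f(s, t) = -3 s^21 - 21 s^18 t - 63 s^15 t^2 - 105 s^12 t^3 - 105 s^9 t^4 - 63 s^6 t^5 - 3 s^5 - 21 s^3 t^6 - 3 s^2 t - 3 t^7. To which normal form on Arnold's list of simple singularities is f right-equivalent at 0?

D_{8}

The Hessian of f at 0 has rank 0. Corank 2; j^3 = -3*s^2*t has shape L^2 M (L != M), so D-series; mu = 8 gives D_8.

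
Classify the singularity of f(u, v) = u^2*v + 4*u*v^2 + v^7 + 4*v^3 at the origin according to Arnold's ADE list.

The Hessian of f at 0 is [[0, 0], [0, 0]] with rank 0, so corank 2. A Groebner basis of the Jacobian ideal J(f) in C{u,v} is {u^2/7 + v^6 - 4*v^2/7, u^3 + 8*v^3, u*v + 2*v^2}; counting standard monomials gives mu = 8. Corank 2; j^3 = v*(u + 2*v)^2 has shape L^2 M (L != M), so D-series; mu = 8 gives D_8.

D_8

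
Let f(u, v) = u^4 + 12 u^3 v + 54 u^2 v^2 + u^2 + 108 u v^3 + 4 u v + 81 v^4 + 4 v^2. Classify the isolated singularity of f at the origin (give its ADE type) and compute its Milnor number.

Type A_3, Milnor number mu = 3.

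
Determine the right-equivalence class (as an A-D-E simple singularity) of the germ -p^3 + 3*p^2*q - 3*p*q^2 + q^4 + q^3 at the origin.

The Hessian of f at 0 has rank 0. Corank 2; j^3 = -(p - q)^3 is a perfect cube, so E-series; the 4-jet and mu = 6 give E_6.

E_{6}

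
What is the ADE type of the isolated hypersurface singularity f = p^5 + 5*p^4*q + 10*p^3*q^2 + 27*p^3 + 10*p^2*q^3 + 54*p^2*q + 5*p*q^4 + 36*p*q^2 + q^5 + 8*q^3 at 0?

The Hessian of f at 0 has rank 0. Corank 2; j^3 = (3*p + 2*q)^3 is a perfect cube, so E-series; the 5-jet and mu = 8 give E_8.

E8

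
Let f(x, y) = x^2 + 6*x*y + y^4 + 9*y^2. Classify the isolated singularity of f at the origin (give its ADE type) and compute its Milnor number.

Type A_3, Milnor number mu = 3.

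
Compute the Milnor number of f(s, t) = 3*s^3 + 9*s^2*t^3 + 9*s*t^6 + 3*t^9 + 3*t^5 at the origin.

8

The Hessian of f at 0 has rank 0. Corank 2; j^3 = 3*s^3 is a perfect cube, so E-series; the 5-jet and mu = 8 give E_8.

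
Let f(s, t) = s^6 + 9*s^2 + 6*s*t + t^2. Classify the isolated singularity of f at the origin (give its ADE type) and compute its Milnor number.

The Hessian of f at 0 has rank 1. Corank 1: A-series; mu = 5 gives A_5.

Type A_{5}, Milnor number mu = 5.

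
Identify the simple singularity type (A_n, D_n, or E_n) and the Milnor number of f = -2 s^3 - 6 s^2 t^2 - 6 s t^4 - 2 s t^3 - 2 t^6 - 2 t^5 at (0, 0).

Type E_{7}, Milnor number mu = 7.

The Hessian of f at 0 is [[0, 0], [0, 0]] with rank 0, so corank 2. A Groebner basis of the Jacobian ideal J(f) in C{s,t} is {-s^2 + t^4 - t^3/3, s^3, s^2*t + s^2/3 + t^3/9, s^2 + s*t^2 + t^3/3}; counting standard monomials gives mu = 7. Corank 2; j^3 = -2*s^3 is a perfect cube, so E-series; the 4-jet and mu = 7 give E_7.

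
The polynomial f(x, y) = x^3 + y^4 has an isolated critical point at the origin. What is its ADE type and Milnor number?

The Hessian of f at 0 has rank 0. Corank 2; j^3 = x^3 is a perfect cube, so E-series; the 4-jet and mu = 6 give E_6.

Type E_{6}, Milnor number mu = 6.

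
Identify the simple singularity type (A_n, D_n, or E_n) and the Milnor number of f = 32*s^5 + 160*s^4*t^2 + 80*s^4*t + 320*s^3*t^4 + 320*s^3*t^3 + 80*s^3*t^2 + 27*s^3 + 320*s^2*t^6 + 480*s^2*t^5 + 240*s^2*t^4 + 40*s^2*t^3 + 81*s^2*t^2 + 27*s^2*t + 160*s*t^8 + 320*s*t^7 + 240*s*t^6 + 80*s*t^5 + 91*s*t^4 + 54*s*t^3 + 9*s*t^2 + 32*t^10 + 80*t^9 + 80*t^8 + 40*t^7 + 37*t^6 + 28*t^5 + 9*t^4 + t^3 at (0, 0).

Type E_{8}, Milnor number mu = 8.

The Hessian of f at 0 is [[0, 0], [0, 0]] with rank 0, so corank 2. A Groebner basis of the Jacobian ideal J(f) in C{s,t} is {-3*s^2/8 + s*t^3 - 3*s*t^2/4 - s*t/4 - t^3/4 - t^2/24, s^2 + 2*s*t^2 + 2*s*t/3 + t^4 + 2*t^3/3 + t^2/9, s^3 - s^2/12 - s*t^2/2 - s*t/18 - 7*t^3/54 - t^2/108, s^2*t + s^2/12 + 5*s*t^2/6 + s*t/18 + t^3/6 + t^2/108}; counting standard monomials gives mu = 8. Corank 2; j^3 = (3*s + t)^3 is a perfect cube, so E-series; the 5-jet and mu = 8 give E_8.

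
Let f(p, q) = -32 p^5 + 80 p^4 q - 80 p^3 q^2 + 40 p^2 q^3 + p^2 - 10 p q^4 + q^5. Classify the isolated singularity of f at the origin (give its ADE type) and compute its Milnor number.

Type A4, Milnor number mu = 4.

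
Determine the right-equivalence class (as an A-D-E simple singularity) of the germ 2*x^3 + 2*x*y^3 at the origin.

The Hessian of f at 0 has rank 0. Corank 2; j^3 = 2*x^3 is a perfect cube, so E-series; the 4-jet and mu = 7 give E_7.

E7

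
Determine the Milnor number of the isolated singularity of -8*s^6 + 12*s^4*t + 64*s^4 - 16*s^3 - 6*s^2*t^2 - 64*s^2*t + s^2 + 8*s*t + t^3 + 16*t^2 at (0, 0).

The Hessian of f at 0 is [[2, 8], [8, 32]] with rank 1, so corank 1. A Groebner basis of the Jacobian ideal J(f) in C{s,t} is {t^2, s + 4*t}; counting standard monomials gives mu = 2. Corank 1: A-series; mu = 2 gives A_2.

2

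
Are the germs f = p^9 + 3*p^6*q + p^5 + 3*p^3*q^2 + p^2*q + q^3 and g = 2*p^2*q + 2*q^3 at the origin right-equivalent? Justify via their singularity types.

Yes.

The Hessian of f at 0 is [[0, 0], [0, 0]] with rank 0, so corank 2. A Groebner basis of the Jacobian ideal J(f) in C{p,q} is {q^3, p^2 + 3*q^2, p*q}; counting standard monomials gives mu = 4. Corank 2; j^3 = q*(p^2 + q^2) splits into three distinct lines over C (the quadratic factor has nonzero discriminant), so D_4. The Hessian of g at 0 is [[0, 0], [0, 0]] with rank 0, so corank 2. A Groebner basis of the Jacobian ideal J(g) in C{p,q} is {q^3, p^2 + 3*q^2, p*q}; counting standard monomials gives mu = 4. Corank 2; j^3 = 2*q*(p^2 + q^2) splits into three distinct lines over C (the quadratic factor has nonzero discriminant), so D_4. Both have type D_4, hence right-equivalent.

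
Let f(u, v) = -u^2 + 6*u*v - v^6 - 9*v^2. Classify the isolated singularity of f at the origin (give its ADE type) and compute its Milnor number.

The Hessian of f at 0 is [[-2, 6], [6, -18]] with rank 1, so corank 1. A Groebner basis of the Jacobian ideal J(f) in C{u,v} is {v^5, u - 3*v}; counting standard monomials gives mu = 5. Corank 1: A-series; mu = 5 gives A_5.

Type A_5, Milnor number mu = 5.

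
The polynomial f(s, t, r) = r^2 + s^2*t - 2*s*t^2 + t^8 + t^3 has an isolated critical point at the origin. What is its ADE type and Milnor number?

Type D_{9}, Milnor number mu = 9.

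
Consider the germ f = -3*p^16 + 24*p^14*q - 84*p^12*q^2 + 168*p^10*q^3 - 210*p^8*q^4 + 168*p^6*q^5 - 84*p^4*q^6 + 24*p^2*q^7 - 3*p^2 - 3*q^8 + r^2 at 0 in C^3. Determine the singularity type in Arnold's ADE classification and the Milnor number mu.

Type A_{7}, Milnor number mu = 7.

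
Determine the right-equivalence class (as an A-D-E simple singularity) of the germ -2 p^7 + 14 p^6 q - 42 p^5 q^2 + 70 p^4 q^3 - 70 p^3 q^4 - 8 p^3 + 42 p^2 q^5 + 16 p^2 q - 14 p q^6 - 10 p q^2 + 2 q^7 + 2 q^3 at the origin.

D_8

The Hessian of f at 0 has rank 0. Corank 2; j^3 = -2*(p - q)*(2*p - q)^2 has shape L^2 M (L != M), so D-series; mu = 8 gives D_8.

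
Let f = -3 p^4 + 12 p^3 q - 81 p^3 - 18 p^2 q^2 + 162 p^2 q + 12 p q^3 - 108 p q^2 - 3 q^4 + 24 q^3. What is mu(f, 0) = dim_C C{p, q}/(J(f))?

6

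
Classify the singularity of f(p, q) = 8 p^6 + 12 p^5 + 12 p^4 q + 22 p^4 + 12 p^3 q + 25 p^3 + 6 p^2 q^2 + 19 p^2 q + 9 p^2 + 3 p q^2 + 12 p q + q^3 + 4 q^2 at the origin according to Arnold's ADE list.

A_{2}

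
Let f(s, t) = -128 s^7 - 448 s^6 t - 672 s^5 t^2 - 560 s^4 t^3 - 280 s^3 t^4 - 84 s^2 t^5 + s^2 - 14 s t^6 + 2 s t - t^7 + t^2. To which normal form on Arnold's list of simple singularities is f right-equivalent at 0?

The Hessian of f at 0 has rank 1. Corank 1: A-series; mu = 6 gives A_6.

A6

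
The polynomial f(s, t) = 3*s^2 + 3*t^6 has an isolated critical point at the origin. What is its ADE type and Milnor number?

Type A_{5}, Milnor number mu = 5.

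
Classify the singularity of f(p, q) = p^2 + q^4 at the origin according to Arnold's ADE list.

The Hessian of f at 0 is [[2, 0], [0, 0]] with rank 1, so corank 1. A Groebner basis of the Jacobian ideal J(f) in C{p,q} is {q^3, p}; counting standard monomials gives mu = 3. Corank 1: A-series; mu = 3 gives A_3.

A3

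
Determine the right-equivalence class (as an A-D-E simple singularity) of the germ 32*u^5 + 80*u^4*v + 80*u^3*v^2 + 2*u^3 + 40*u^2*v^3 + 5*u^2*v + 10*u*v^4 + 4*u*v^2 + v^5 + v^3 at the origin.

The Hessian of f at 0 has rank 0. Corank 2; j^3 = (u + v)^2*(2*u + v) has shape L^2 M (L != M), so D-series; mu = 6 gives D_6.

D_{6}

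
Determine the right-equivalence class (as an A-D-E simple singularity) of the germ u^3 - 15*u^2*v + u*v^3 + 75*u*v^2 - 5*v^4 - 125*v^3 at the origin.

The Hessian of f at 0 has rank 0. Corank 2; j^3 = (u - 5*v)^3 is a perfect cube, so E-series; the 4-jet and mu = 7 give E_7.

E7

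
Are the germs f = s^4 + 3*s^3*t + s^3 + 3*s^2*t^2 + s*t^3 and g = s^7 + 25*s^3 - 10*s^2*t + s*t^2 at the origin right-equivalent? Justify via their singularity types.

No.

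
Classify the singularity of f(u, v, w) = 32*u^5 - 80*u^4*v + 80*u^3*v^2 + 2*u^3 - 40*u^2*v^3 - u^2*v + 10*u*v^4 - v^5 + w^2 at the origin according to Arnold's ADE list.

D6

The Hessian of f at 0 is [[0, 0, 0], [0, 0, 0], [0, 0, 2]] with rank 1, so corank 2. A Groebner basis of the Jacobian ideal J(f) in C{u,v,w} is {u*v/10 + v^4, u*v^2, u^2 - u*v/2, w}; counting standard monomials gives mu = 6. Corank 2; j^3 = u^2*(2*u - v) has shape L^2 M (L != M), so D-series; mu = 6 gives D_6.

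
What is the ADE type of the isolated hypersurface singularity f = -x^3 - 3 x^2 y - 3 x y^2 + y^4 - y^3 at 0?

E6

The Hessian of f at 0 is [[0, 0], [0, 0]] with rank 0, so corank 2. A Groebner basis of the Jacobian ideal J(f) in C{x,y} is {y^3, x^2 + 2*x*y + y^2}; counting standard monomials gives mu = 6. Corank 2; j^3 = -(x + y)^3 is a perfect cube, so E-series; the 4-jet and mu = 6 give E_6.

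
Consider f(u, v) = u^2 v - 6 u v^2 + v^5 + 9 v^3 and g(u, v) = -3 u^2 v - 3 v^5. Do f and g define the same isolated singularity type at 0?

Yes.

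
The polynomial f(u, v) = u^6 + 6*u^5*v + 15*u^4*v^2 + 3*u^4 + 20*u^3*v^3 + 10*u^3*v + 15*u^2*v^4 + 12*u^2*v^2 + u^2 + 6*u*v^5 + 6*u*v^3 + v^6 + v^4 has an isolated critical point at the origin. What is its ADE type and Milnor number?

Type A_{3}, Milnor number mu = 3.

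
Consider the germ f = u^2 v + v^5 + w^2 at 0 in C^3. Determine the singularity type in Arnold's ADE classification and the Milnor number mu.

Type D_{6}, Milnor number mu = 6.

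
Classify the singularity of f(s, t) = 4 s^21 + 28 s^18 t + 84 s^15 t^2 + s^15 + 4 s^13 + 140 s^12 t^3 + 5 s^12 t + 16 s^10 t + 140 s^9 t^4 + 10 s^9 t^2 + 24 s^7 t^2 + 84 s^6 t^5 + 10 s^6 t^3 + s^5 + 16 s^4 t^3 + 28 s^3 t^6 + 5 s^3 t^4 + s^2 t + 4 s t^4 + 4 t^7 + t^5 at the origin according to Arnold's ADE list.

D6

The Hessian of f at 0 has rank 0. Corank 2; j^3 = s^2*t has shape L^2 M (L != M), so D-series; mu = 6 gives D_6.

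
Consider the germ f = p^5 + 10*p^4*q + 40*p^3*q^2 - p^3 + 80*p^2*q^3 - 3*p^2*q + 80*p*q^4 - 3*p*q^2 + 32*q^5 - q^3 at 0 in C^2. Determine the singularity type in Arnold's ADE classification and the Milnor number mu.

Type E_{8}, Milnor number mu = 8.

The Hessian of f at 0 has rank 0. Corank 2; j^3 = -(p + q)^3 is a perfect cube, so E-series; the 5-jet and mu = 8 give E_8.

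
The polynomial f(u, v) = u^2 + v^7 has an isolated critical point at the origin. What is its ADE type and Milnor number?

Type A6, Milnor number mu = 6.

The Hessian of f at 0 is [[2, 0], [0, 0]] with rank 1, so corank 1. A Groebner basis of the Jacobian ideal J(f) in C{u,v} is {v^6, u}; counting standard monomials gives mu = 6. Corank 1: A-series; mu = 6 gives A_6.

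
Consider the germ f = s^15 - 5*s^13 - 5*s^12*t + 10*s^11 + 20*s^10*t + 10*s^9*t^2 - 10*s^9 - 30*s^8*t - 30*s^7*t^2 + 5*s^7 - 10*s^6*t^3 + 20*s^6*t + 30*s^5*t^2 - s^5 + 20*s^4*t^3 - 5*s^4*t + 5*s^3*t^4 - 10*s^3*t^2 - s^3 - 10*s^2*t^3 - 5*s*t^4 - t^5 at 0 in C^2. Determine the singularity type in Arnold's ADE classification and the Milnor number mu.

The Hessian of f at 0 has rank 0. Corank 2; j^3 = -s^3 is a perfect cube, so E-series; the 5-jet and mu = 8 give E_8.

Type E_{8}, Milnor number mu = 8.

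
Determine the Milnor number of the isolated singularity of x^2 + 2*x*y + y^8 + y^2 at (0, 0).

The Hessian of f at 0 has rank 1. Corank 1: A-series; mu = 7 gives A_7.

7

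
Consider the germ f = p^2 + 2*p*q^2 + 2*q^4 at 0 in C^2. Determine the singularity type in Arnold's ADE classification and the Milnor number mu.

The Hessian of f at 0 is [[2, 0], [0, 0]] with rank 1, so corank 1. A Groebner basis of the Jacobian ideal J(f) in C{p,q} is {p^2, p*q, p + q^2}; counting standard monomials gives mu = 3. Corank 1: A-series; mu = 3 gives A_3.

Type A3, Milnor number mu = 3.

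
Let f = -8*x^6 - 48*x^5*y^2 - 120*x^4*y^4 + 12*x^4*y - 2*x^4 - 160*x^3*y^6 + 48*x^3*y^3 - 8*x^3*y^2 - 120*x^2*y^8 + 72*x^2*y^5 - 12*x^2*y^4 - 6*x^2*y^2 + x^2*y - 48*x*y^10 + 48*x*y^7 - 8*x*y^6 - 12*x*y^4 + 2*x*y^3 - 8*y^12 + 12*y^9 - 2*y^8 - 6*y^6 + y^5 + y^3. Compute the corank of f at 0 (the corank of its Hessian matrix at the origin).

Hessian at 0 has rank 0.

2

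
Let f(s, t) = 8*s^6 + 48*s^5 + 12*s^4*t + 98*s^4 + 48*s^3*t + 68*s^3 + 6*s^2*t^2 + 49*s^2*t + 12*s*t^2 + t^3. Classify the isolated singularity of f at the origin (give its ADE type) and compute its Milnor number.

Type D4, Milnor number mu = 4.

The Hessian of f at 0 has rank 0. Corank 2; j^3 = (4*s + t)*(17*s^2 + 8*s*t + t^2) splits into three distinct lines over C (the quadratic factor has nonzero discriminant), so D_4.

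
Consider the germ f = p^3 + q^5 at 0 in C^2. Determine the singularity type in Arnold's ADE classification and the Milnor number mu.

Type E_8, Milnor number mu = 8.

The Hessian of f at 0 has rank 0. Corank 2; j^3 = p^3 is a perfect cube, so E-series; the 5-jet and mu = 8 give E_8.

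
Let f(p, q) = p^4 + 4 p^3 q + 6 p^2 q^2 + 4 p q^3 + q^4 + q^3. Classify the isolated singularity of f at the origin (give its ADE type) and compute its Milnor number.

Type E_6, Milnor number mu = 6.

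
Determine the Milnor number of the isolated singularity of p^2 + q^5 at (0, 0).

The Hessian of f at 0 has rank 1. Corank 1: A-series; mu = 4 gives A_4.

4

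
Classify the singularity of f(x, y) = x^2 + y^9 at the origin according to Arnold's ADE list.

A_{8}

The Hessian of f at 0 has rank 1. Corank 1: A-series; mu = 8 gives A_8.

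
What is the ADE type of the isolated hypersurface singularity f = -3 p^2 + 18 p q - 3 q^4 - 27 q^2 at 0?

The Hessian of f at 0 has rank 1. Corank 1: A-series; mu = 3 gives A_3.

A_3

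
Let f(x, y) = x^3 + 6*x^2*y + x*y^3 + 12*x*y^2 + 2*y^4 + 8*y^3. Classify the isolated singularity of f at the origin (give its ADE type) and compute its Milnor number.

Type E_{7}, Milnor number mu = 7.

The Hessian of f at 0 is [[0, 0], [0, 0]] with rank 0, so corank 2. A Groebner basis of the Jacobian ideal J(f) in C{x,y} is {x^3 + 6*x^2*y + 48*x^2 + 192*x*y + 192*y^2, -6*x^2 + x*y^2 - 24*x*y - 24*y^2, 3*x^2 + 12*x*y + y^3 + 12*y^2}; counting standard monomials gives mu = 7. Corank 2; j^3 = (x + 2*y)^3 is a perfect cube, so E-series; the 4-jet and mu = 7 give E_7.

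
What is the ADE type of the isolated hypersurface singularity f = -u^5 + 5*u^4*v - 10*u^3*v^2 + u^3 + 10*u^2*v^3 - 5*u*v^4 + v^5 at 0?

E_8

The Hessian of f at 0 has rank 0. Corank 2; j^3 = u^3 is a perfect cube, so E-series; the 5-jet and mu = 8 give E_8.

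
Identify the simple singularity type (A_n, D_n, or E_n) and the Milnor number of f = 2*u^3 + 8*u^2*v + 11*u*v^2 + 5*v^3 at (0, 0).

The Hessian of f at 0 has rank 0. Corank 2; j^3 = (u + v)*(2*u^2 + 6*u*v + 5*v^2) splits into three distinct lines over C (the quadratic factor has nonzero discriminant), so D_4.

Type D4, Milnor number mu = 4.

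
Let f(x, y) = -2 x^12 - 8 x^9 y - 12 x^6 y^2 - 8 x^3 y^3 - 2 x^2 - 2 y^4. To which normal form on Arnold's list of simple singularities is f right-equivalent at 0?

The Hessian of f at 0 has rank 1. Corank 1: A-series; mu = 3 gives A_3.

A_3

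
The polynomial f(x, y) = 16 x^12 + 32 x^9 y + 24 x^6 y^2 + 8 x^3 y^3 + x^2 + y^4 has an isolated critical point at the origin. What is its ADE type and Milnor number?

Type A_{3}, Milnor number mu = 3.

The Hessian of f at 0 has rank 1. Corank 1: A-series; mu = 3 gives A_3.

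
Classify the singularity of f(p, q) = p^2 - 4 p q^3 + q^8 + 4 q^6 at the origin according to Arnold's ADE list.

A_{7}

The Hessian of f at 0 has rank 1. Corank 1: A-series; mu = 7 gives A_7.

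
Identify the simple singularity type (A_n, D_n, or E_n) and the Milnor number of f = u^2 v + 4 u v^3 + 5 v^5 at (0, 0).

The Hessian of f at 0 has rank 0. Corank 2; j^3 = u^2*v has shape L^2 M (L != M), so D-series; mu = 6 gives D_6.

Type D6, Milnor number mu = 6.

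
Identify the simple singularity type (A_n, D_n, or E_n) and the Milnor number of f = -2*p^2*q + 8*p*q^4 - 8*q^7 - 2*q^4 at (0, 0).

Type D5, Milnor number mu = 5.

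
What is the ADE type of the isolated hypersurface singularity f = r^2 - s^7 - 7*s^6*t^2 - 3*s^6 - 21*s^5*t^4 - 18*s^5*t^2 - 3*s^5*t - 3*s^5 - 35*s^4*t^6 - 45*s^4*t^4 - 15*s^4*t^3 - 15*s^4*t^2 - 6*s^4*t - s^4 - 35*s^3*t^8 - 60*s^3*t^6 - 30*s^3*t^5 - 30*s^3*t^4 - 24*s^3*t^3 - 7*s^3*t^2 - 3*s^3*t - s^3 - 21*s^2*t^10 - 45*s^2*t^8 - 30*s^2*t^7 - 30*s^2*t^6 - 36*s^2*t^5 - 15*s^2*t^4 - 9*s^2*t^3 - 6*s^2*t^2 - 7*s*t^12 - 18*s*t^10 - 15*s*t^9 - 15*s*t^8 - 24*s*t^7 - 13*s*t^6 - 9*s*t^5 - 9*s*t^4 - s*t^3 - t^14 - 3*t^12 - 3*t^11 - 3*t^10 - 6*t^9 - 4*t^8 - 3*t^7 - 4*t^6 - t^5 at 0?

The Hessian of f at 0 has rank 1. Corank 2; j^3 = -s^3 is a perfect cube, so E-series; the 4-jet and mu = 7 give E_7.

E_7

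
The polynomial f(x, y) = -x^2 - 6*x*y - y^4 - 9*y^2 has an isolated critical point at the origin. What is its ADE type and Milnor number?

Type A3, Milnor number mu = 3.

The Hessian of f at 0 has rank 1. Corank 1: A-series; mu = 3 gives A_3.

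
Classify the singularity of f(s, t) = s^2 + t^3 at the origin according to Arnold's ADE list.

A_{2}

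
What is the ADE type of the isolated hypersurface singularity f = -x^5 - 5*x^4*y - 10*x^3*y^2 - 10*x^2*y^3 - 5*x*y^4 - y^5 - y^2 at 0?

A_4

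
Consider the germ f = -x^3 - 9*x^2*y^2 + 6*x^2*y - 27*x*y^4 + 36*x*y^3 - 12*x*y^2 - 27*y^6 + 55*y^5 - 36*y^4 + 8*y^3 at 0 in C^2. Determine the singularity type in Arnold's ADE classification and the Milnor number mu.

Type E8, Milnor number mu = 8.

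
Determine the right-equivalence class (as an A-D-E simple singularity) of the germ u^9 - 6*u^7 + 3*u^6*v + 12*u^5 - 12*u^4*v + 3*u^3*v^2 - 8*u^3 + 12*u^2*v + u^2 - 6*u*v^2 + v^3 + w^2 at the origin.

The Hessian of f at 0 is [[2, 0, 0], [0, 0, 0], [0, 0, 2]] with rank 2, so corank 1. A Groebner basis of the Jacobian ideal J(f) in C{u,v,w} is {v^2, u, w}; counting standard monomials gives mu = 2. Corank 1: A-series; mu = 2 gives A_2.

A_2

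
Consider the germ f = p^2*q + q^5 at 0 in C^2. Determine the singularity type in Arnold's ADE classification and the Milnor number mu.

The Hessian of f at 0 has rank 0. Corank 2; j^3 = p^2*q has shape L^2 M (L != M), so D-series; mu = 6 gives D_6.

Type D_{6}, Milnor number mu = 6.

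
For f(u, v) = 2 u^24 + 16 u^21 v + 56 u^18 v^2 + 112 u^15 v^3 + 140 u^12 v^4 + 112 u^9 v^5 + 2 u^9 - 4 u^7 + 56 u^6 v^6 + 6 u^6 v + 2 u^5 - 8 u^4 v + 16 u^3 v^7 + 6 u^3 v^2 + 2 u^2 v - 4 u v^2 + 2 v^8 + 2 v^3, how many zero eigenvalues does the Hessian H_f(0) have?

2

Hessian at 0 has rank 0.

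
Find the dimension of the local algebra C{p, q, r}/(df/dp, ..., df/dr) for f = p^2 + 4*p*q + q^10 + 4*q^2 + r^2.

The Hessian of f at 0 is [[2, 4, 0], [4, 8, 0], [0, 0, 2]] with rank 2, so corank 1. A Groebner basis of the Jacobian ideal J(f) in C{p,q,r} is {q^9, p + 2*q, r}; counting standard monomials gives mu = 9. Corank 1: A-series; mu = 9 gives A_9.

9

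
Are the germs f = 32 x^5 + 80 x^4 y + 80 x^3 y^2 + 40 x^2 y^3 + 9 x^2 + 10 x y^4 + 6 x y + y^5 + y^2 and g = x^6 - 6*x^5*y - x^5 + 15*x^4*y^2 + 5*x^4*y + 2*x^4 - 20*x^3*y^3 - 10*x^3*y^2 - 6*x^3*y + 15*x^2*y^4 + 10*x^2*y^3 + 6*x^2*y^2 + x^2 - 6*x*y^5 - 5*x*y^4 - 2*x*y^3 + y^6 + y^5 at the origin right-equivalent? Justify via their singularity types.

Yes.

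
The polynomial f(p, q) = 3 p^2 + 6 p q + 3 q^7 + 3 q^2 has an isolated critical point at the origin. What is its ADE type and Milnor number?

Type A6, Milnor number mu = 6.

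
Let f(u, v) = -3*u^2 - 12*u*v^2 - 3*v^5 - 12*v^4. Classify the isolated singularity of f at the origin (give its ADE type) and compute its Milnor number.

Type A_4, Milnor number mu = 4.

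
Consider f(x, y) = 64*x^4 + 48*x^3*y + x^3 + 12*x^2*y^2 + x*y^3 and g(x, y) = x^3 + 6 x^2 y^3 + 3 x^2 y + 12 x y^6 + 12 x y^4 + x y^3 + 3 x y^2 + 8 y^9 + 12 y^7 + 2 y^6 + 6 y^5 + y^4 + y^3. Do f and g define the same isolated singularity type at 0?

The Hessian of f at 0 has rank 0. Corank 2; j^3 = x^3 is a perfect cube, so E-series; the 4-jet and mu = 7 give E_7. The Hessian of g at 0 has rank 0. Corank 2; j^3 = (x + y)^3 is a perfect cube, so E-series; the 4-jet and mu = 7 give E_7. Both have type E_7, hence right-equivalent.

Yes.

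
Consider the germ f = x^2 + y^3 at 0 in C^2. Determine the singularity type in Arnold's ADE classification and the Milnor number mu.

Type A_2, Milnor number mu = 2.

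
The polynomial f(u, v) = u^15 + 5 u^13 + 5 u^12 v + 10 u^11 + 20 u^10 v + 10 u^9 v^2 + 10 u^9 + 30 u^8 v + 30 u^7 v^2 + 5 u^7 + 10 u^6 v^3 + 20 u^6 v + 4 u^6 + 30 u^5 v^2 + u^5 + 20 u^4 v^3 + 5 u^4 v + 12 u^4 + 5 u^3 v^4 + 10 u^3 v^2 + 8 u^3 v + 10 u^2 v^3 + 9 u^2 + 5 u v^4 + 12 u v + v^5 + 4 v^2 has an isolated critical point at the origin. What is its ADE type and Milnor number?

Type A_4, Milnor number mu = 4.

The Hessian of f at 0 has rank 1. Corank 1: A-series; mu = 4 gives A_4.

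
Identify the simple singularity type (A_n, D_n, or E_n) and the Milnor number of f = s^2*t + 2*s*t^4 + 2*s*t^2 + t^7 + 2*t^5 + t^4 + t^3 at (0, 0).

The Hessian of f at 0 has rank 0. Corank 2; j^3 = t*(s + t)^2 has shape L^2 M (L != M), so D-series; mu = 5 gives D_5.

Type D_{5}, Milnor number mu = 5.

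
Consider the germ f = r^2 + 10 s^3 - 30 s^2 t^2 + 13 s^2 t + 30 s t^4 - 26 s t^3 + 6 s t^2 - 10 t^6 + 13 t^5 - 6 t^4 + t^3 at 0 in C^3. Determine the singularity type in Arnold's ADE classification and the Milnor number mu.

Type D_{4}, Milnor number mu = 4.

The Hessian of f at 0 has rank 1. Corank 2; j^3 = (2*s + t)*(5*s^2 + 4*s*t + t^2) splits into three distinct lines over C (the quadratic factor has nonzero discriminant), so D_4.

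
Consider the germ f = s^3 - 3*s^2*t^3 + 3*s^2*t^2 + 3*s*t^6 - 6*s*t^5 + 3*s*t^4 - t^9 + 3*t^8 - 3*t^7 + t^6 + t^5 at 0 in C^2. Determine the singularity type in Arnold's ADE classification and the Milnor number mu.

Type E8, Milnor number mu = 8.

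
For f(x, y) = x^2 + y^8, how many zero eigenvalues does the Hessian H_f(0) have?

1

Hessian at 0 has rank 1.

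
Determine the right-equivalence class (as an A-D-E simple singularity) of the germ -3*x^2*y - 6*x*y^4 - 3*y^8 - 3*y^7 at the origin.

D9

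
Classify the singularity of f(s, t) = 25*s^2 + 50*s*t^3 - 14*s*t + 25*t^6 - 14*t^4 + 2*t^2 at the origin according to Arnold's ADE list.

A_{1}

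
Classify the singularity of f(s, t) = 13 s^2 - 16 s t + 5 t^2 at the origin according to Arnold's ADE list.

The Hessian of f at 0 is [[26, -16], [-16, 10]] with rank 2, so corank 0. A Groebner basis of the Jacobian ideal J(f) in C{s,t} is {s, t}; counting standard monomials gives mu = 1. Corank 0: nondegenerate Morse point, so A_1.

A1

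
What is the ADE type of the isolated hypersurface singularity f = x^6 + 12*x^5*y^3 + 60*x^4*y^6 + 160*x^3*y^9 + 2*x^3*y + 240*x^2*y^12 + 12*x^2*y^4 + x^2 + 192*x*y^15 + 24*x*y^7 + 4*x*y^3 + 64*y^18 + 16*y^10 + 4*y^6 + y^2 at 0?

A1

The Hessian of f at 0 has rank 2. Corank 0: nondegenerate Morse point, so A_1.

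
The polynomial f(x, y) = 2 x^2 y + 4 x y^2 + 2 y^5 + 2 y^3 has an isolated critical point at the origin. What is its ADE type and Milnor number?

The Hessian of f at 0 is [[0, 0], [0, 0]] with rank 0, so corank 2. A Groebner basis of the Jacobian ideal J(f) in C{x,y} is {x^2/5 + y^4 - y^2/5, x^3 + y^3, x*y + y^2}; counting standard monomials gives mu = 6. Corank 2; j^3 = 2*y*(x + y)^2 has shape L^2 M (L != M), so D-series; mu = 6 gives D_6.

Type D6, Milnor number mu = 6.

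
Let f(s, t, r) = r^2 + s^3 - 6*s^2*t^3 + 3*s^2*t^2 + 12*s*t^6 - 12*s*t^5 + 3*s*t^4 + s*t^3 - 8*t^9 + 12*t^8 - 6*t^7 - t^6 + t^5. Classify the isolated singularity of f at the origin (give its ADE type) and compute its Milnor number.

Type E_7, Milnor number mu = 7.

The Hessian of f at 0 has rank 1. Corank 2; j^3 = s^3 is a perfect cube, so E-series; the 4-jet and mu = 7 give E_7.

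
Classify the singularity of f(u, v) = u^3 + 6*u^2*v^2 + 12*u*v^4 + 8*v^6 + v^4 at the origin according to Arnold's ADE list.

The Hessian of f at 0 is [[0, 0], [0, 0]] with rank 0, so corank 2. A Groebner basis of the Jacobian ideal J(f) in C{u,v} is {u^3, u^2*v, u^2/4 + u*v^2, v^3}; counting standard monomials gives mu = 6. Corank 2; j^3 = u^3 is a perfect cube, so E-series; the 4-jet and mu = 6 give E_6.

E_6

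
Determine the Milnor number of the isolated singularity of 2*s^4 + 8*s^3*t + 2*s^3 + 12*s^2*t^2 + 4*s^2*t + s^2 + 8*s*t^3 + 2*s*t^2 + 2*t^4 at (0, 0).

The Hessian of f at 0 has rank 1. Corank 1: A-series; mu = 3 gives A_3.

3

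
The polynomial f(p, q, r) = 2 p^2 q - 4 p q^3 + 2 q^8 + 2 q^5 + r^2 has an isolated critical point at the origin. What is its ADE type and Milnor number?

Type D9, Milnor number mu = 9.

The Hessian of f at 0 has rank 1. Corank 2; j^3 = 2*p^2*q has shape L^2 M (L != M), so D-series; mu = 9 gives D_9.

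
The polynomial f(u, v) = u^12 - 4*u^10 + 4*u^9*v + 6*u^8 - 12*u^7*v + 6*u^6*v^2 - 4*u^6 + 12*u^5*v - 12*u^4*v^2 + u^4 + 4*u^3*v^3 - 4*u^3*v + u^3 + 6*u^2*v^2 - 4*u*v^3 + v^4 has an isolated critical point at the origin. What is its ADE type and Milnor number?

Type E6, Milnor number mu = 6.

The Hessian of f at 0 is [[0, 0], [0, 0]] with rank 0, so corank 2. A Groebner basis of the Jacobian ideal J(f) in C{u,v} is {v^4, u*v^2 - v^3/3, u^2}; counting standard monomials gives mu = 6. Corank 2; j^3 = u^3 is a perfect cube, so E-series; the 4-jet and mu = 6 give E_6.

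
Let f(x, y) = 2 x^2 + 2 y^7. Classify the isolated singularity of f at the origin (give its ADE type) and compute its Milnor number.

The Hessian of f at 0 has rank 1. Corank 1: A-series; mu = 6 gives A_6.

Type A_{6}, Milnor number mu = 6.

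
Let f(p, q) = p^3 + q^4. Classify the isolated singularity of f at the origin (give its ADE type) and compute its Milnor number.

Type E6, Milnor number mu = 6.

The Hessian of f at 0 has rank 0. Corank 2; j^3 = p^3 is a perfect cube, so E-series; the 4-jet and mu = 6 give E_6.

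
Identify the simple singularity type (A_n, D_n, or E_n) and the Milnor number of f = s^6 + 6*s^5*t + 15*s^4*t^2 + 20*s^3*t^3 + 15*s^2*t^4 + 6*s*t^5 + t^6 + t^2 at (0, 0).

Type A5, Milnor number mu = 5.

The Hessian of f at 0 has rank 1. Corank 1: A-series; mu = 5 gives A_5.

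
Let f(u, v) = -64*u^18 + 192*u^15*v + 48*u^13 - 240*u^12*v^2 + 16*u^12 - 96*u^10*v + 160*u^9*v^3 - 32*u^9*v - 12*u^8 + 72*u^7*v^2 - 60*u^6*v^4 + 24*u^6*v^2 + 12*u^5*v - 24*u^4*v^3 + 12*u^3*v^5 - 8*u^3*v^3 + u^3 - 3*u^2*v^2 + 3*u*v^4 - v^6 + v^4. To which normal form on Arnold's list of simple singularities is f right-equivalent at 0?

The Hessian of f at 0 is [[0, 0], [0, 0]] with rank 0, so corank 2. A Groebner basis of the Jacobian ideal J(f) in C{u,v} is {u^3, u^2*v, -u^2/2 + u*v^2, v^3}; counting standard monomials gives mu = 6. Corank 2; j^3 = u^3 is a perfect cube, so E-series; the 4-jet and mu = 6 give E_6.

E_6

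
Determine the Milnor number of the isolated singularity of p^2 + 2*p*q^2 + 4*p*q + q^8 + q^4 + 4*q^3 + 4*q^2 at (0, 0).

7

The Hessian of f at 0 has rank 1. Corank 1: A-series; mu = 7 gives A_7.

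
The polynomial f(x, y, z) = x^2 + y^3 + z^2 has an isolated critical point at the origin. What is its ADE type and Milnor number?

Type A_2, Milnor number mu = 2.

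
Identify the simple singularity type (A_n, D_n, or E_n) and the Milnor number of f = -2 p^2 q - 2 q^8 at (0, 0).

Type D9, Milnor number mu = 9.

The Hessian of f at 0 has rank 0. Corank 2; j^3 = -2*p^2*q has shape L^2 M (L != M), so D-series; mu = 9 gives D_9.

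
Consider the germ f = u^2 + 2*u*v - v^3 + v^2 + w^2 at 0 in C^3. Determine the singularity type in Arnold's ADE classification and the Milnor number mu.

The Hessian of f at 0 is [[2, 2, 0], [2, 2, 0], [0, 0, 2]] with rank 2, so corank 1. A Groebner basis of the Jacobian ideal J(f) in C{u,v,w} is {v^2, u + v, w}; counting standard monomials gives mu = 2. Corank 1: A-series; mu = 2 gives A_2.

Type A2, Milnor number mu = 2.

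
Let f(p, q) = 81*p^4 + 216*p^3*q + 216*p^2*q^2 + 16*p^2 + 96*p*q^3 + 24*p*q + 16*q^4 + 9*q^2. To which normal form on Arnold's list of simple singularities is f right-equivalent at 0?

The Hessian of f at 0 is [[32, 24], [24, 18]] with rank 1, so corank 1. A Groebner basis of the Jacobian ideal J(f) in C{p,q} is {q^3, p + 3*q/4}; counting standard monomials gives mu = 3. Corank 1: A-series; mu = 3 gives A_3.

A3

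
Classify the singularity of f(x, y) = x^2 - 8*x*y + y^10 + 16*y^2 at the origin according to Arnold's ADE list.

The Hessian of f at 0 has rank 1. Corank 1: A-series; mu = 9 gives A_9.

A9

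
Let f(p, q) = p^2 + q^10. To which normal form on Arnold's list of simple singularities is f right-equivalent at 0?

The Hessian of f at 0 is [[2, 0], [0, 0]] with rank 1, so corank 1. A Groebner basis of the Jacobian ideal J(f) in C{p,q} is {q^9, p}; counting standard monomials gives mu = 9. Corank 1: A-series; mu = 9 gives A_9.

A9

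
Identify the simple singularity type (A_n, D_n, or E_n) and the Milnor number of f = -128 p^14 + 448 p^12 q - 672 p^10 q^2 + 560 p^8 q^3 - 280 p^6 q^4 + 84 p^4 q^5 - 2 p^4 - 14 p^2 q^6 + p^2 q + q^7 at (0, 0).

Type D_{8}, Milnor number mu = 8.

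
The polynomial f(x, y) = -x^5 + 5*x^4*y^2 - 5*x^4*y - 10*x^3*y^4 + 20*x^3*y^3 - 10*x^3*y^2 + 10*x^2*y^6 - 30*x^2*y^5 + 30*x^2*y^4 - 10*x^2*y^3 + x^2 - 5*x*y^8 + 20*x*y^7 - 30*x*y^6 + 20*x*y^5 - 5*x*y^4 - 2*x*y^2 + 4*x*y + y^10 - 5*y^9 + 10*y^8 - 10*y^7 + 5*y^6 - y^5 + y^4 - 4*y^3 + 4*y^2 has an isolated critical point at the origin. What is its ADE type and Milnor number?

Type A_{4}, Milnor number mu = 4.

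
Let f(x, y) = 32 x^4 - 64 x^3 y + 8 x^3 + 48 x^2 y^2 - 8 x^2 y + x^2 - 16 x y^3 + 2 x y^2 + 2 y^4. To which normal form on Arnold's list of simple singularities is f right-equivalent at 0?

A_3

The Hessian of f at 0 is [[2, 0], [0, 0]] with rank 1, so corank 1. A Groebner basis of the Jacobian ideal J(f) in C{x,y} is {x^2, x*y, x + y^2}; counting standard monomials gives mu = 3. Corank 1: A-series; mu = 3 gives A_3.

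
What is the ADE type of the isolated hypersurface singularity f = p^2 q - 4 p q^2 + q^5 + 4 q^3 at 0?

The Hessian of f at 0 has rank 0. Corank 2; j^3 = q*(p - 2*q)^2 has shape L^2 M (L != M), so D-series; mu = 6 gives D_6.

D_6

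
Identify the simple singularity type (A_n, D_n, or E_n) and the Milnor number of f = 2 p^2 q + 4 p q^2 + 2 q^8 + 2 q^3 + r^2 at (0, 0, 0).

Type D_{9}, Milnor number mu = 9.

The Hessian of f at 0 is [[0, 0, 0], [0, 0, 0], [0, 0, 2]] with rank 1, so corank 2. A Groebner basis of the Jacobian ideal J(f) in C{p,q,r} is {p^2/8 + q^7 - q^2/8, p^3 + q^3, p*q + q^2, r}; counting standard monomials gives mu = 9. Corank 2; j^3 = 2*q*(p + q)^2 has shape L^2 M (L != M), so D-series; mu = 9 gives D_9.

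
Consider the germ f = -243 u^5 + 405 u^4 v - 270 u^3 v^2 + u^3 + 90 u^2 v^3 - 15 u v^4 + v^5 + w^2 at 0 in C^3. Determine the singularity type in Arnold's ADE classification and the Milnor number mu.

Type E8, Milnor number mu = 8.

The Hessian of f at 0 has rank 1. Corank 2; j^3 = u^3 is a perfect cube, so E-series; the 5-jet and mu = 8 give E_8.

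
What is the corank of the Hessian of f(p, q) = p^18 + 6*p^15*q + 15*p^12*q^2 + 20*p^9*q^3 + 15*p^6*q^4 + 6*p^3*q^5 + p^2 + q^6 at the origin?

1

Hessian at 0 has rank 1.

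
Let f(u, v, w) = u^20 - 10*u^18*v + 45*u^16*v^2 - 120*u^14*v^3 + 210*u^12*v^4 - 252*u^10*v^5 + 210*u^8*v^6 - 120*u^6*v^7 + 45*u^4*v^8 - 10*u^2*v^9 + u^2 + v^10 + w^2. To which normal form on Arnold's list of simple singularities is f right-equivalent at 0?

A_{9}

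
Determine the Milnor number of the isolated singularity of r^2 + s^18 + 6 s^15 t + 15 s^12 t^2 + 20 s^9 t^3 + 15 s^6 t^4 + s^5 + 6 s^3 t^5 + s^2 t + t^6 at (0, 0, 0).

7

The Hessian of f at 0 has rank 1. Corank 2; j^3 = s^2*t has shape L^2 M (L != M), so D-series; mu = 7 gives D_7.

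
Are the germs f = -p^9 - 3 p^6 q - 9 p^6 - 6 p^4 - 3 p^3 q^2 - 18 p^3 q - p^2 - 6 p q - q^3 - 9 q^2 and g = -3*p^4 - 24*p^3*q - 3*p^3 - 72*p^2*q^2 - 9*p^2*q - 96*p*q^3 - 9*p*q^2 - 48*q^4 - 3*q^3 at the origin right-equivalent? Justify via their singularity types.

No.

The Hessian of f at 0 has rank 1. Corank 1: A-series; mu = 2 gives A_2. The Hessian of g at 0 has rank 0. Corank 2; j^3 = -3*(p + q)^3 is a perfect cube, so E-series; the 4-jet and mu = 6 give E_6. f is A_2 but g is E_6, hence not right-equivalent.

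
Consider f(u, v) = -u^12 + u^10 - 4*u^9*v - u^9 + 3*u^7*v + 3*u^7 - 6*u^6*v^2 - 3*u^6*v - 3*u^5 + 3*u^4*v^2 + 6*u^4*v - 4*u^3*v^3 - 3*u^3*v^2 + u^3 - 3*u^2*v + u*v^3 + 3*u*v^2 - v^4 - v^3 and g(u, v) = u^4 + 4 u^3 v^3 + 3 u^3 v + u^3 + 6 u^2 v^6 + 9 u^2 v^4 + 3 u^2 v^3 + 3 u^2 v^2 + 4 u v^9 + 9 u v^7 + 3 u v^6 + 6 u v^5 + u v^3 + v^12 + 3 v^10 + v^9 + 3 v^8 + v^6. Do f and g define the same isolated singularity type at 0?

Yes.

The Hessian of f at 0 has rank 0. Corank 2; j^3 = (u - v)^3 is a perfect cube, so E-series; the 4-jet and mu = 7 give E_7. The Hessian of g at 0 has rank 0. Corank 2; j^3 = u^3 is a perfect cube, so E-series; the 4-jet and mu = 7 give E_7. Both have type E_7, hence right-equivalent.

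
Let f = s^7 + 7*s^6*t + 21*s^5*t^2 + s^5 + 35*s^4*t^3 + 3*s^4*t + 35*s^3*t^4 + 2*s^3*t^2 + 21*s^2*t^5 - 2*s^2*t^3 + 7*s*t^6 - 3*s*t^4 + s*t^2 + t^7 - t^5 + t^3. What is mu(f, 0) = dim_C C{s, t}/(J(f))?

6

The Hessian of f at 0 has rank 0. Corank 2; j^3 = t^2*(s + t) has shape L^2 M (L != M), so D-series; mu = 6 gives D_6.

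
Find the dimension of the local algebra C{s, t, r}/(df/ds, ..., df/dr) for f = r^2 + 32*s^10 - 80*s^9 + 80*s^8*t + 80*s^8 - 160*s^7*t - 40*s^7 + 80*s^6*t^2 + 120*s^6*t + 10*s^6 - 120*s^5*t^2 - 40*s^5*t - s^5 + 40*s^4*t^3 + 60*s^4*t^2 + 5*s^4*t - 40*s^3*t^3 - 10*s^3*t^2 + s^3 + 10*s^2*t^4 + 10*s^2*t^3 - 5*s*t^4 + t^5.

8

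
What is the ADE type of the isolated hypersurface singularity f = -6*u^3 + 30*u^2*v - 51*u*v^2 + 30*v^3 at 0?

D4

The Hessian of f at 0 has rank 0. Corank 2; j^3 = -3*(u - 2*v)*(2*u^2 - 6*u*v + 5*v^2) splits into three distinct lines over C (the quadratic factor has nonzero discriminant), so D_4.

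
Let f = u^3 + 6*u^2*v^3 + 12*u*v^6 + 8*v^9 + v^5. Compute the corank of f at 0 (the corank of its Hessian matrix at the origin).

2

Hessian at 0 has rank 0.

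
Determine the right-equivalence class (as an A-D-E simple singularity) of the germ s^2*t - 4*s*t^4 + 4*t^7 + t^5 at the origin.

D_{6}

The Hessian of f at 0 is [[0, 0], [0, 0]] with rank 0, so corank 2. A Groebner basis of the Jacobian ideal J(f) in C{s,t} is {-s*t/2 + t^4, s*t^2, s^2 + 5*s*t/2}; counting standard monomials gives mu = 6. Corank 2; j^3 = s^2*t has shape L^2 M (L != M), so D-series; mu = 6 gives D_6.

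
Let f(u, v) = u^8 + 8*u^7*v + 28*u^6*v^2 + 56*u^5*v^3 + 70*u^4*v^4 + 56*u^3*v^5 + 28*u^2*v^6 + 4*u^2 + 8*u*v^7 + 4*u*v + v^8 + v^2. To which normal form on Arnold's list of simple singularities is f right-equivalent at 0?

The Hessian of f at 0 is [[8, 4], [4, 2]] with rank 1, so corank 1. A Groebner basis of the Jacobian ideal J(f) in C{u,v} is {v^7, u + v/2}; counting standard monomials gives mu = 7. Corank 1: A-series; mu = 7 gives A_7.

A_{7}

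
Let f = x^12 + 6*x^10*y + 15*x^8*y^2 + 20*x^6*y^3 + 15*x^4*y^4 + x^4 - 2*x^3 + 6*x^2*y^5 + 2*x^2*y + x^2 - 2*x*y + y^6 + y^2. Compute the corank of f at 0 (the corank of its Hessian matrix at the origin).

Hessian at 0 has rank 1.

1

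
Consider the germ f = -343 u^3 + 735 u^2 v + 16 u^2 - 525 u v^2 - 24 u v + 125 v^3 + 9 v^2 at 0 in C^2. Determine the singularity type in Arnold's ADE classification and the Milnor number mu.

Type A_2, Milnor number mu = 2.

The Hessian of f at 0 has rank 1. Corank 1: A-series; mu = 2 gives A_2.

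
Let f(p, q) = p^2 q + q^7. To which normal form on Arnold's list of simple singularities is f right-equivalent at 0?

D8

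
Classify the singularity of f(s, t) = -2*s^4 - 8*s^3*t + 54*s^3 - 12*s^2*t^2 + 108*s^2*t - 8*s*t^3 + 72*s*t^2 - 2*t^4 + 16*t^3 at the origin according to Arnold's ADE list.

The Hessian of f at 0 is [[0, 0], [0, 0]] with rank 0, so corank 2. A Groebner basis of the Jacobian ideal J(f) in C{s,t} is {t^4, s*t^2 + 7*t^3/9, s^2 + 4*s*t/3 + 4*t^2/9}; counting standard monomials gives mu = 6. Corank 2; j^3 = 2*(3*s + 2*t)^3 is a perfect cube, so E-series; the 4-jet and mu = 6 give E_6.

E_{6}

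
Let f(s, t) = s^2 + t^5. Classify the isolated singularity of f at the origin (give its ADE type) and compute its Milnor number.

The Hessian of f at 0 has rank 1. Corank 1: A-series; mu = 4 gives A_4.

Type A_{4}, Milnor number mu = 4.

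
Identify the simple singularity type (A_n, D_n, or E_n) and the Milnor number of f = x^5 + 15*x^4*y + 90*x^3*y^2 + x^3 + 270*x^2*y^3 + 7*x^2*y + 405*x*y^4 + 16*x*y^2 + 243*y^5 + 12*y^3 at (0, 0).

Type D_6, Milnor number mu = 6.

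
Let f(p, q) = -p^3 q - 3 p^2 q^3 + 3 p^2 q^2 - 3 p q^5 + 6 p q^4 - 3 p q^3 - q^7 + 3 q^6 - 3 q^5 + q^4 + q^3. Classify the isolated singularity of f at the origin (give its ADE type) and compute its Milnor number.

Type E_7, Milnor number mu = 7.

The Hessian of f at 0 has rank 0. Corank 2; j^3 = q^3 is a perfect cube, so E-series; the 4-jet and mu = 7 give E_7.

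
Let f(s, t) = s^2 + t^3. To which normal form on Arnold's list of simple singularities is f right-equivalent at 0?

The Hessian of f at 0 has rank 1. Corank 1: A-series; mu = 2 gives A_2.

A2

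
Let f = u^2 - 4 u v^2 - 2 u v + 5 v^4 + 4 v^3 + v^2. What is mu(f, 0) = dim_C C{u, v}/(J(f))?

3

The Hessian of f at 0 has rank 1. Corank 1: A-series; mu = 3 gives A_3.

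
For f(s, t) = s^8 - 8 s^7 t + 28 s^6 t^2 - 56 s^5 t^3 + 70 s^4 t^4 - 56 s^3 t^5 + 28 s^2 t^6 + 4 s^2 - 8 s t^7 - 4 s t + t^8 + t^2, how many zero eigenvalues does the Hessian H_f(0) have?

1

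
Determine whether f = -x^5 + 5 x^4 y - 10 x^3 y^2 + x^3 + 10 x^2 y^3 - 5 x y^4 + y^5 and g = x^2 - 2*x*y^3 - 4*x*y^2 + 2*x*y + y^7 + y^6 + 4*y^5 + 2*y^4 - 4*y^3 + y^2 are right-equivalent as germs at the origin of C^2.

No.

The Hessian of f at 0 has rank 0. Corank 2; j^3 = x^3 is a perfect cube, so E-series; the 5-jet and mu = 8 give E_8. The Hessian of g at 0 has rank 1. Corank 1: A-series; mu = 6 gives A_6. f is E_8 but g is A_6, hence not right-equivalent.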